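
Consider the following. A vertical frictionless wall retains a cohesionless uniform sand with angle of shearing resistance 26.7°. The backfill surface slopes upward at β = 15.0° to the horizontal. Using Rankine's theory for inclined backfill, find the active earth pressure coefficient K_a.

K_a = cos β · (cos β − √(cos²β − cos²φ)) / (cos β + √(cos²β − cos²φ)).
cos β = 0.9659, cos φ = 0.8934, √(cos²β − cos²φ) = 0.3673.
K_a = 0.9659 × (0.9659 − 0.3673)/(0.9659 + 0.3673) = 0.4337.

0.434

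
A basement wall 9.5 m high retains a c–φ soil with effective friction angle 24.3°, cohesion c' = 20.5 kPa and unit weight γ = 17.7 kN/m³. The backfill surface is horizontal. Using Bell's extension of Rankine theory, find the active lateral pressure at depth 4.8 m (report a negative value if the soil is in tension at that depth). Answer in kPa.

K_a = (1 − sin φ)/(1 + sin φ) = 0.4169.
σ_a = K_a γ z − 2c√K_a = 0.4169×17.7×4.8 − 2×20.5×0.6457 = 8.948 kPa.

8.95 kPa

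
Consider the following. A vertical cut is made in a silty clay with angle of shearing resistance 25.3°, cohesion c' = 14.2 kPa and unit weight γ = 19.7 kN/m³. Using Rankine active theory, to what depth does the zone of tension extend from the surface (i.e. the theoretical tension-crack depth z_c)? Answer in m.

2.28 m

K_a = tan²(45° − 25.3°/2) = 0.4012; √K_a = 0.6334.
The active pressure is zero where K_a γ z = 2c√K_a, so z_c = 2c/(γ√K_a) = 2×14.2/(19.7×0.6334) = 2.276 m.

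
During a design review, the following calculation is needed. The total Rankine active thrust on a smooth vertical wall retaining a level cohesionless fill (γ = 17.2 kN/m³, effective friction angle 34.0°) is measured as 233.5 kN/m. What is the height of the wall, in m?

K_a = 0.2827. P_a = ½ K_a γ H² ⇒ H = √(2P_a/(K_a γ)).
H = √(2×233.5/(0.2827×17.2)) = 9.800 m.

9.80 m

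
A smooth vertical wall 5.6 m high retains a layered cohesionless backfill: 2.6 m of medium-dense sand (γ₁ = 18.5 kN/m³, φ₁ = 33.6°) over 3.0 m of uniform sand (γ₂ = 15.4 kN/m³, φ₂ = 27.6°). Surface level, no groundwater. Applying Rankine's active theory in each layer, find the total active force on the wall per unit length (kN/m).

96.3 kN/m

K_a1 = tan²(45°−33.6°/2) = 0.2875; K_a2 = tan²(45°−27.6°/2) = 0.3668.
Layer 1: σ at base = K_a1 γ₁ h₁ = 13.83 kPa; P₁ = ½×13.83×2.6 = 17.98.
Layer 2: σ_v at top = γ₁h₁ = 48.10; σ_h top = K_a2×48.10 = 17.64; σ_h base = K_a2×(48.10+15.4×3.0) = 34.59.
P₂ = ½(17.64+34.59)×3.0 = 78.34. Total P_a = 17.98+78.34 = 96.32 kN/m.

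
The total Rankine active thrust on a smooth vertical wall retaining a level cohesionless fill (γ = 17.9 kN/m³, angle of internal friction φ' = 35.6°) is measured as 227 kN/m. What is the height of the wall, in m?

9.80 m

K_a = 0.2641. P_a = ½ K_a γ H² ⇒ H = √(2P_a/(K_a γ)).
H = √(2×227/(0.2641×17.9)) = 9.799 m.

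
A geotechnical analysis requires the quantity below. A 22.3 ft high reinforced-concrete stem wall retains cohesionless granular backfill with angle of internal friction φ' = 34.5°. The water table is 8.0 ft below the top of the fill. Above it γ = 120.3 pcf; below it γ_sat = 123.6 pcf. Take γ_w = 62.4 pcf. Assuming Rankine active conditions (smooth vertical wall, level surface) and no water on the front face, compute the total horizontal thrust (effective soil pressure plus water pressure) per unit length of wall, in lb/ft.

K_a = tan²(45° − φ/2) = 0.2768.
γ' = 123.6 − 62.4 = 61.20 pcf. Depth below WT = 14.3 ft.
σ'_h at WT = K_a γ d_w = 266.4 psf; at base = 266.4 + K_a γ' × 14.3 = 508.7 psf.
P₁ (0–8.0 ft) = ½×266.4×8.0 = 1066. P₂ (8.0–22.3 ft) = ½(266.4+508.7)×14.3 = 5542.
P_w = ½ γ_w h₂² = 0.5×62.4×14.3² = 6380. Total = 1066+5542+6380 = 12990 lb/ft.

13000 lb/ft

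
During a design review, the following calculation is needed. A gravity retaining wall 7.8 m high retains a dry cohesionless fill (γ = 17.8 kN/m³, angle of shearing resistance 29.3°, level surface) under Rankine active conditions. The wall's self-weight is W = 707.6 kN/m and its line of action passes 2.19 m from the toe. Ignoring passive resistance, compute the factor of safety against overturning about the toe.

3.21

K_a = tan²(45° − 29.3°/2) = 0.3428.
P_a = ½K_aγH² = 0.5×0.3428×17.8×7.8² = 185.6 kN/m, acting at H/3 = 2.600 m above the base.
Overturning moment M_o = P_a × H/3 = 185.6 × 2.600 = 482.7.
Resisting moment M_r = W × 2.19 = 707.6 × 2.19 = 1550.
FS_overturning = M_r/M_o = 1550/482.7 = 3.211.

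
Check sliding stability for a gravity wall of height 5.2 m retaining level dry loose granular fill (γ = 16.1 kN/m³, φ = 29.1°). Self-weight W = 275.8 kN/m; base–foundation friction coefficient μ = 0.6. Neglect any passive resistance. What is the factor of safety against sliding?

K_a = tan²(45° − 29.1°/2) = 0.3456.
P_a = ½K_aγH² = 0.5×0.3456×16.1×5.2² = 75.23 kN/m, acting at H/3 = 1.733 m above the base.
FS_sliding = μW / P_a = 0.6×275.8 / 75.23 = 2.200.

2.20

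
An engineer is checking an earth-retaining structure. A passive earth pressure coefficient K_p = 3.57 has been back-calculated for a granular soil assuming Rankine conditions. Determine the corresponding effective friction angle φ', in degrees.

K_p = (1+sin φ)/(1−sin φ) ⇒ sin φ = (K_p − 1)/(K_p + 1) = 0.5624.
φ = arcsin(0.5624) = 34.22°.

34.2°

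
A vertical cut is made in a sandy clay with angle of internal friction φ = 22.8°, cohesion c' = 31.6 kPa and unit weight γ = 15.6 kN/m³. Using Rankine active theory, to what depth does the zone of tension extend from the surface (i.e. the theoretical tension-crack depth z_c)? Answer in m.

6.10 m

K_a = tan²(45° − 22.8°/2) = 0.4414; √K_a = 0.6644.
The active pressure is zero where K_a γ z = 2c√K_a, so z_c = 2c/(γ√K_a) = 2×31.6/(15.6×0.6644) = 6.098 m.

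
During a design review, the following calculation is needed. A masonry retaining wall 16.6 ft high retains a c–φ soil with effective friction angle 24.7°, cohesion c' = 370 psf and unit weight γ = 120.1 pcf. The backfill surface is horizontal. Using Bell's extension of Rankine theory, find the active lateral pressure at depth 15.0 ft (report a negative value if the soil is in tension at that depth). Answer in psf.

K_a = (1 − sin φ)/(1 + sin φ) = 0.4106.
σ_a = K_a γ z − 2c√K_a = 0.4106×120.1×15.0 − 2×370×0.6408 = 265.5 psf.

265 psf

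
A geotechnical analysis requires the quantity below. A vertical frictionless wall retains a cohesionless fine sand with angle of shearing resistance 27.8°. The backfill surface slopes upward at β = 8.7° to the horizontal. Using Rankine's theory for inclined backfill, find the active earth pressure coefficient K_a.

K_a = cos β · (cos β − √(cos²β − cos²φ)) / (cos β + √(cos²β − cos²φ)).
cos β = 0.9885, cos φ = 0.8846, √(cos²β − cos²φ) = 0.4412.
K_a = 0.9885 × (0.9885 − 0.4412)/(0.9885 + 0.4412) = 0.3784.

0.378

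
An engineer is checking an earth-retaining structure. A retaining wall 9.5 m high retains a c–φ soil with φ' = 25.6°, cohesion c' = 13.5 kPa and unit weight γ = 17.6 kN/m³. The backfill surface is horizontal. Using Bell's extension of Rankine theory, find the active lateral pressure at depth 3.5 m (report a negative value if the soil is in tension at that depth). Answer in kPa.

K_a = (1 − sin φ)/(1 + sin φ) = 0.3966.
σ_a = K_a γ z − 2c√K_a = 0.3966×17.6×3.5 − 2×13.5×0.6297 = 7.426 kPa.

7.43 kPa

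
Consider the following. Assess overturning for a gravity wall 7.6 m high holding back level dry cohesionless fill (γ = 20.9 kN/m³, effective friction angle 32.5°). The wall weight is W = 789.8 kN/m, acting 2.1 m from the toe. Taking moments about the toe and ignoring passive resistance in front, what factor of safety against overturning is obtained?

3.60

K_a = tan²(45° − 32.5°/2) = 0.3010.
P_a = ½K_aγH² = 0.5×0.3010×20.9×7.6² = 181.7 kN/m, acting at H/3 = 2.533 m above the base.
Overturning moment M_o = P_a × H/3 = 181.7 × 2.533 = 460.2.
Resisting moment M_r = W × 2.1 = 789.8 × 2.1 = 1659.
FS_overturning = M_r/M_o = 1659/460.2 = 3.604.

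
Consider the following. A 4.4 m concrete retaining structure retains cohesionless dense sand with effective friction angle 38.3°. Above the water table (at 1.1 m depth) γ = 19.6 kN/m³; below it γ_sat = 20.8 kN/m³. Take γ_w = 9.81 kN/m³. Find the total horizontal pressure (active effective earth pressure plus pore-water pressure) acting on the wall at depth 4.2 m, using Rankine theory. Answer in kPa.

K_a = (1 − sin φ)/(1 + sin φ) = 0.2347.
γ' = 20.8 − 9.81 = 10.99 kN/m³.
Effective vertical stress at 4.2 m: σ'_v = 19.6×1.1 + 10.99×3.10 = 55.63 kPa.
σ'_h = K_a σ'_v = 0.2347 × 55.63 = 13.06 kPa; u = γ_w × 3.10 = 30.41 kPa.
Total σ_h = 13.06 + 30.41 = 43.47 kPa.

43.5 kPa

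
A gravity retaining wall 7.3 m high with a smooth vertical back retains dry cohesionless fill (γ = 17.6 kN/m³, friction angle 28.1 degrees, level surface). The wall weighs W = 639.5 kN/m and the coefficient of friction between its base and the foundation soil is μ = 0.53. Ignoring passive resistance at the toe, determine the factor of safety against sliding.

2.01

K_a = tan²(45° − 28.1°/2) = 0.3596.
P_a = ½K_aγH² = 0.5×0.3596×17.6×7.3² = 168.6 kN/m, acting at H/3 = 2.433 m above the base.
FS_sliding = μW / P_a = 0.53×639.5 / 168.6 = 2.010.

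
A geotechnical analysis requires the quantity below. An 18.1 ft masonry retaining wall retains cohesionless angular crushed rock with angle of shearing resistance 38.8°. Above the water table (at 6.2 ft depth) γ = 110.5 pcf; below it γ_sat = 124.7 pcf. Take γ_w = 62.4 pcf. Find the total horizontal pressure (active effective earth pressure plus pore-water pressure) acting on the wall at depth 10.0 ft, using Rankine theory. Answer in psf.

K_a = (1 − sin φ)/(1 + sin φ) = 0.2296.
γ' = 124.7 − 62.4 = 62.30 pcf.
Effective vertical stress at 10.0 ft: σ'_v = 110.5×6.2 + 62.30×3.80 = 921.8 psf.
σ'_h = K_a σ'_v = 0.2296 × 921.8 = 211.6 psf; u = γ_w × 3.80 = 237.1 psf.
Total σ_h = 211.6 + 237.1 = 448.7 psf.

449 psf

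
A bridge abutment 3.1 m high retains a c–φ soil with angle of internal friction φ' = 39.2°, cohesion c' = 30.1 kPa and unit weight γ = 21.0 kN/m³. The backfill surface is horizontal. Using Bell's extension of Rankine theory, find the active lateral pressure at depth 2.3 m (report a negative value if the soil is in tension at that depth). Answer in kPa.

-17.7 kPa

K_a = (1 − sin φ)/(1 + sin φ) = 0.2255.
σ_a = K_a γ z − 2c√K_a = 0.2255×21.0×2.3 − 2×30.1×0.4748 = -17.69 kPa.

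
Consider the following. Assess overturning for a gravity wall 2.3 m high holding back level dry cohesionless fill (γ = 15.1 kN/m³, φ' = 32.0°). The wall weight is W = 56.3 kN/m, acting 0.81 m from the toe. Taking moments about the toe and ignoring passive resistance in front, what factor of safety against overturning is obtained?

K_a = tan²(45° − 32.0°/2) = 0.3073.
P_a = ½K_aγH² = 0.5×0.3073×15.1×2.3² = 12.27 kN/m, acting at H/3 = 0.7667 m above the base.
Overturning moment M_o = P_a × H/3 = 12.27 × 0.7667 = 9.408.
Resisting moment M_r = W × 0.81 = 56.3 × 0.81 = 45.60.
FS_overturning = M_r/M_o = 45.60/9.408 = 4.847.

4.85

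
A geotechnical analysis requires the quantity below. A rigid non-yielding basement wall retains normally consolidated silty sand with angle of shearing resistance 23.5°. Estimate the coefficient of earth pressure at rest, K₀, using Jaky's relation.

K₀ = 1 − sin φ' = 1 − sin 23.5° = 0.6013.

0.601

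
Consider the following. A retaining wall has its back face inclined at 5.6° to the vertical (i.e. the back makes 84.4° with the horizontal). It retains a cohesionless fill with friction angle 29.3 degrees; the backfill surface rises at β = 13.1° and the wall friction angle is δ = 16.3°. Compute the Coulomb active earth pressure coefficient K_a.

K_a = sin²(α+φ) / [sin²α · sin(α−δ) · (1 + √{sin(φ+δ)sin(φ−β) / (sin(α−δ)sin(α+β))})²].
With α = 84.4°, φ = 29.3°, δ = 16.3°, β = 13.1°: K_a = 0.4248.

0.425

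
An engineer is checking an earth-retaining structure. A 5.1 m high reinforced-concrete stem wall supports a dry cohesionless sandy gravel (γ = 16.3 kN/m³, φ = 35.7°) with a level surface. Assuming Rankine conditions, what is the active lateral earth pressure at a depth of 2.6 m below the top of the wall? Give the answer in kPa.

11.1 kPa

K_a = (1 − sin φ)/(1 + sin φ) = 0.2630.
σ_h = K_a γ z = 0.2630 × 16.3 × 2.6 = 11.15 kPa.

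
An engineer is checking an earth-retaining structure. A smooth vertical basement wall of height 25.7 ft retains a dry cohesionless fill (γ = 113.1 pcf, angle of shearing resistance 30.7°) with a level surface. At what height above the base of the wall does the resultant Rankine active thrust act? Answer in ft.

K_a = 0.3240.
The pressure distribution is triangular, so the resultant acts at H/3 above the base = 25.7/3 = 8.567 ft.

8.57 ft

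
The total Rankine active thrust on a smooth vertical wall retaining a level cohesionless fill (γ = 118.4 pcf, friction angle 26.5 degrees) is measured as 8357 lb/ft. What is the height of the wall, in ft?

K_a = 0.3829. P_a = ½ K_a γ H² ⇒ H = √(2P_a/(K_a γ)).
H = √(2×8357/(0.3829×118.4)) = 19.20 ft.

19.2 ft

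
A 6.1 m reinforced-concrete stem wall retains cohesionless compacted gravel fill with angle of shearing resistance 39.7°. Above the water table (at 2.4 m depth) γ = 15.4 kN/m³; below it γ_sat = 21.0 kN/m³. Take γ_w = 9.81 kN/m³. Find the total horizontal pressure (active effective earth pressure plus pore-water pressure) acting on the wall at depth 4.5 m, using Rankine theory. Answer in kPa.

K_a = (1 − sin φ)/(1 + sin φ) = 0.2204.
γ' = 21.0 − 9.81 = 11.19 kN/m³.
Effective vertical stress at 4.5 m: σ'_v = 15.4×2.4 + 11.19×2.10 = 60.46 kPa.
σ'_h = K_a σ'_v = 0.2204 × 60.46 = 13.33 kPa; u = γ_w × 2.10 = 20.60 kPa.
Total σ_h = 13.33 + 20.60 = 33.93 kPa.

33.9 kPa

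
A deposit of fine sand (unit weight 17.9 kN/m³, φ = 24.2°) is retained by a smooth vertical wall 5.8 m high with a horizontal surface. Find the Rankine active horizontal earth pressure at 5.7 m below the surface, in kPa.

42.7 kPa

K_a = (1 − sin φ)/(1 + sin φ) = 0.4185.
σ_h = K_a γ z = 0.4185 × 17.9 × 5.7 = 42.70 kPa.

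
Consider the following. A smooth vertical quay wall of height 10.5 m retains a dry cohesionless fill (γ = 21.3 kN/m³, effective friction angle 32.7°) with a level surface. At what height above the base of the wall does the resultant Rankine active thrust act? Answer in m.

3.50 m

K_a = 0.2985.
The pressure distribution is triangular, so the resultant acts at H/3 above the base = 10.5/3 = 3.500 m.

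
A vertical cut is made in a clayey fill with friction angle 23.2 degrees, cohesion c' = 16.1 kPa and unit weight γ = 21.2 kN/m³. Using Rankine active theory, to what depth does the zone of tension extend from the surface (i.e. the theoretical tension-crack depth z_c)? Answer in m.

K_a = tan²(45° − 23.2°/2) = 0.4348; √K_a = 0.6594.
The active pressure is zero where K_a γ z = 2c√K_a, so z_c = 2c/(γ√K_a) = 2×16.1/(21.2×0.6594) = 2.303 m.

2.30 m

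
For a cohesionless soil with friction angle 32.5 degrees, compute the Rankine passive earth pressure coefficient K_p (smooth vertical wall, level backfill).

3.32

K_p = (1 + sin φ)/(1 − sin φ) = tan²(45° + 32.5°/2) = 3.322.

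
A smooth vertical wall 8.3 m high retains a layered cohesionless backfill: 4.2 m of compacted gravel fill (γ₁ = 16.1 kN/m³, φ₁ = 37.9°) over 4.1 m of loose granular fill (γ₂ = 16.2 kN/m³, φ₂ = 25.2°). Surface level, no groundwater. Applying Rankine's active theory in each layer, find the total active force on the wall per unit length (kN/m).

K_a1 = tan²(45°−37.9°/2) = 0.2389; K_a2 = tan²(45°−25.2°/2) = 0.4027.
Layer 1: σ at base = K_a1 γ₁ h₁ = 16.16 kPa; P₁ = ½×16.16×4.2 = 33.93.
Layer 2: σ_v at top = γ₁h₁ = 67.62; σ_h top = K_a2×67.62 = 27.23; σ_h base = K_a2×(67.62+16.2×4.1) = 53.98.
P₂ = ½(27.23+53.98)×4.1 = 166.5. Total P_a = 33.93+166.5 = 200.4 kN/m.

200 kN/m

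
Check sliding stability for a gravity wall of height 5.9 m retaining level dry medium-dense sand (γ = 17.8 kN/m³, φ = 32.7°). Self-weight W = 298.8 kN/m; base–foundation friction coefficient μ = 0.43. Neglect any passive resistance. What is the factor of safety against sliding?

1.39

K_a = tan²(45° − 32.7°/2) = 0.2985.
P_a = ½K_aγH² = 0.5×0.2985×17.8×5.9² = 92.48 kN/m, acting at H/3 = 1.967 m above the base.
FS_sliding = μW / P_a = 0.43×298.8 / 92.48 = 1.389.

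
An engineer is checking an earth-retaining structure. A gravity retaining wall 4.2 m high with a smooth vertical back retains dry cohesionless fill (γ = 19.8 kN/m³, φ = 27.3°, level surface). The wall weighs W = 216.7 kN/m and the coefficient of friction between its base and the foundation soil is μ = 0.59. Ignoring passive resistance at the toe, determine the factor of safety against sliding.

K_a = tan²(45° − 27.3°/2) = 0.3711.
P_a = ½K_aγH² = 0.5×0.3711×19.8×4.2² = 64.81 kN/m, acting at H/3 = 1.400 m above the base.
FS_sliding = μW / P_a = 0.59×216.7 / 64.81 = 1.973.

1.97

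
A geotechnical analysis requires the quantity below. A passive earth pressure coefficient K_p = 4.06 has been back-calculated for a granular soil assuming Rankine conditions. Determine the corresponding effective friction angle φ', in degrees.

K_p = (1+sin φ)/(1−sin φ) ⇒ sin φ = (K_p − 1)/(K_p + 1) = 0.6047.
φ = arcsin(0.6047) = 37.21°.

37.2°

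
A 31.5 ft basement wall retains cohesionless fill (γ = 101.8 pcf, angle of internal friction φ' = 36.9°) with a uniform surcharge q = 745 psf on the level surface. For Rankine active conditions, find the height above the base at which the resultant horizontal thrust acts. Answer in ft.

K_a = 0.2497.
Triangular part P₁ = ½K_aγH² = 12610 at H/3 = 10.50 ft; rectangular part P₂ = K_a q H = 5859 at H/2 = 15.75 ft.
ȳ = (P₁·10.50 + P₂·15.75)/(P₁+P₂) = 12.17 ft.

12.2 ft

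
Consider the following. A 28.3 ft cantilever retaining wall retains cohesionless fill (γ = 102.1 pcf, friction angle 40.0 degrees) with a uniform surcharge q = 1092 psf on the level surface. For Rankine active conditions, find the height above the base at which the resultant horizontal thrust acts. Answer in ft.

K_a = 0.2174.
Triangular part P₁ = ½K_aγH² = 8890 at H/3 = 9.433 ft; rectangular part P₂ = K_a q H = 6720 at H/2 = 14.15 ft.
ȳ = (P₁·9.433 + P₂·14.15)/(P₁+P₂) = 11.46 ft.

11.5 ft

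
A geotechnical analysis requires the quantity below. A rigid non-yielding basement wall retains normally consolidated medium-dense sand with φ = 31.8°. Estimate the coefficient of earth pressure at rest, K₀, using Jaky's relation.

0.473

K₀ = 1 − sin φ' = 1 − sin 31.8° = 0.4730.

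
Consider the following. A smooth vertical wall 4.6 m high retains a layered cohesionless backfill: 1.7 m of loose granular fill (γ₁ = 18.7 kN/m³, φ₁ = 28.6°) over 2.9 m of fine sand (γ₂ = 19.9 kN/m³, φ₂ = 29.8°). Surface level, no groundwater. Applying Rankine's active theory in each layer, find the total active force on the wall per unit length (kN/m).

68.6 kN/m

K_a1 = tan²(45°−28.6°/2) = 0.3525; K_a2 = tan²(45°−29.8°/2) = 0.3360.
Layer 1: σ at base = K_a1 γ₁ h₁ = 11.21 kPa; P₁ = ½×11.21×1.7 = 9.526.
Layer 2: σ_v at top = γ₁h₁ = 31.79; σ_h top = K_a2×31.79 = 10.68; σ_h base = K_a2×(31.79+19.9×2.9) = 30.07.
P₂ = ½(10.68+30.07)×2.9 = 59.10. Total P_a = 9.526+59.10 = 68.62 kN/m.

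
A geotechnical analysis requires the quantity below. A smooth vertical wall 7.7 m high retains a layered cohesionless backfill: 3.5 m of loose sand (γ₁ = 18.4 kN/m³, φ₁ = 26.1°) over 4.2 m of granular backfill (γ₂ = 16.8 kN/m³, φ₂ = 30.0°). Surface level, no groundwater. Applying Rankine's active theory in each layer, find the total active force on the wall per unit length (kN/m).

K_a1 = tan²(45°−26.1°/2) = 0.3889; K_a2 = tan²(45°−30.0°/2) = 0.3333.
Layer 1: σ at base = K_a1 γ₁ h₁ = 25.05 kPa; P₁ = ½×25.05×3.5 = 43.83.
Layer 2: σ_v at top = γ₁h₁ = 64.40; σ_h top = K_a2×64.40 = 21.47; σ_h base = K_a2×(64.40+16.8×4.2) = 44.99.
P₂ = ½(21.47+44.99)×4.2 = 139.6. Total P_a = 43.83+139.6 = 183.4 kN/m.

183 kN/m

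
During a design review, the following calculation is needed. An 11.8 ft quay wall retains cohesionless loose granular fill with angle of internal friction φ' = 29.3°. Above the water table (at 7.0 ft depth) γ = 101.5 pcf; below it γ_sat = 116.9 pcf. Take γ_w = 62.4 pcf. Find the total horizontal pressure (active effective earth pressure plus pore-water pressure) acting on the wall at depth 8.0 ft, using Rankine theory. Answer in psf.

K_a = (1 − sin φ)/(1 + sin φ) = 0.3428.
γ' = 116.9 − 62.4 = 54.50 pcf.
Effective vertical stress at 8.0 ft: σ'_v = 101.5×7.0 + 54.50×1.00 = 765.0 psf.
σ'_h = K_a σ'_v = 0.3428 × 765.0 = 262.3 psf; u = γ_w × 1.00 = 62.40 psf.
Total σ_h = 262.3 + 62.40 = 324.7 psf.

325 psf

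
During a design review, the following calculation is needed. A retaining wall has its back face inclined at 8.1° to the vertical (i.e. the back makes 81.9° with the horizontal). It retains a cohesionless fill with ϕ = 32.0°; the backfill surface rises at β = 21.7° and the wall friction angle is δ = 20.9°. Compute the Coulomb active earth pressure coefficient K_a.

0.491

K_a = sin²(α+φ) / [sin²α · sin(α−δ) · (1 + √{sin(φ+δ)sin(φ−β) / (sin(α−δ)sin(α+β))})²].
With α = 81.9°, φ = 32.0°, δ = 20.9°, β = 21.7°: K_a = 0.4907.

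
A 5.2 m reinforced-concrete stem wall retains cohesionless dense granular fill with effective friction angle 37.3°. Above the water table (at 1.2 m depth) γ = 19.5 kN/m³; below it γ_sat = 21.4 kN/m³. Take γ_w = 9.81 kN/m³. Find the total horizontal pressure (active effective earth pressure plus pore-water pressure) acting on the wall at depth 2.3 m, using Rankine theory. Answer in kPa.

K_a = (1 − sin φ)/(1 + sin φ) = 0.2453.
γ' = 21.4 − 9.81 = 11.59 kN/m³.
Effective vertical stress at 2.3 m: σ'_v = 19.5×1.2 + 11.59×1.10 = 36.15 kPa.
σ'_h = K_a σ'_v = 0.2453 × 36.15 = 8.869 kPa; u = γ_w × 1.10 = 10.79 kPa.
Total σ_h = 8.869 + 10.79 = 19.66 kPa.

19.7 kPa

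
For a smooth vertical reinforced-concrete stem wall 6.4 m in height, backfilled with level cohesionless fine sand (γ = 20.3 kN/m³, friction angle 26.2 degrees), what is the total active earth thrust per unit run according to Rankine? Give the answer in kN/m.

K_a = tan²(45° − φ/2) = 0.3874.
P_a = ½ K_a γ H² = 0.5 × 0.3874 × 20.3 × 6.4² = 161.1 kN/m.

161 kN/m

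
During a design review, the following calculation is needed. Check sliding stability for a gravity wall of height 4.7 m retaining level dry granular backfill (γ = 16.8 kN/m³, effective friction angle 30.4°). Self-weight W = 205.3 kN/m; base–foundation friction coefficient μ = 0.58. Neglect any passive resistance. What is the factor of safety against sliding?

K_a = tan²(45° − 30.4°/2) = 0.3280.
P_a = ½K_aγH² = 0.5×0.3280×16.8×4.7² = 60.86 kN/m, acting at H/3 = 1.567 m above the base.
FS_sliding = μW / P_a = 0.58×205.3 / 60.86 = 1.956.

1.96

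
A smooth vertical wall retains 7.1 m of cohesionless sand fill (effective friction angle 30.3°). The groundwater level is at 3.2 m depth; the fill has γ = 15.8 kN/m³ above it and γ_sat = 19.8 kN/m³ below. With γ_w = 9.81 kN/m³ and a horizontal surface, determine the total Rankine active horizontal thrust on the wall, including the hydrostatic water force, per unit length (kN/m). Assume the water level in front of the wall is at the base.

191 kN/m

K_a = tan²(45° − φ/2) = 0.3293.
γ' = 19.8 − 9.81 = 9.990 kN/m³. Depth below WT = 3.9 m.
σ'_h at WT = K_a γ d_w = 16.65 kPa; at base = 16.65 + K_a γ' × 3.9 = 29.48 kPa.
P₁ (0–3.2 m) = ½×16.65×3.2 = 26.64. P₂ (3.2–7.1 m) = ½(16.65+29.48)×3.9 = 89.96.
P_w = ½ γ_w h₂² = 0.5×9.81×3.9² = 74.61. Total = 26.64+89.96+74.61 = 191.2 kN/m.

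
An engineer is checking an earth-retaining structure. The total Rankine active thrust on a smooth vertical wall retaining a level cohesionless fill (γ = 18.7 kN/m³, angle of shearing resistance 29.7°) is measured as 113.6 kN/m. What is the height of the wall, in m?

K_a = 0.3374. P_a = ½ K_a γ H² ⇒ H = √(2P_a/(K_a γ)).
H = √(2×113.6/(0.3374×18.7)) = 6.001 m.

6.00 m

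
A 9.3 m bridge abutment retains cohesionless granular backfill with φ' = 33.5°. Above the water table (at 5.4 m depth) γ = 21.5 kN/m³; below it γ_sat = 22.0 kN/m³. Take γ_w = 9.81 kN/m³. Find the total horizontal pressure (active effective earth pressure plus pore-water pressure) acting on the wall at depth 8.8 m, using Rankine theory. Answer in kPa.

78.8 kPa

K_a = (1 − sin φ)/(1 + sin φ) = 0.2887.
γ' = 22.0 − 9.81 = 12.19 kN/m³.
Effective vertical stress at 8.8 m: σ'_v = 21.5×5.4 + 12.19×3.40 = 157.5 kPa.
σ'_h = K_a σ'_v = 0.2887 × 157.5 = 45.49 kPa; u = γ_w × 3.40 = 33.35 kPa.
Total σ_h = 45.49 + 33.35 = 78.84 kPa.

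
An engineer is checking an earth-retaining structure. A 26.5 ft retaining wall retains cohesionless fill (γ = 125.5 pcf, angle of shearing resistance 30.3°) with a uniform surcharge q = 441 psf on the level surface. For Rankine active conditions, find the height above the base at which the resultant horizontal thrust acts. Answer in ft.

K_a = 0.3293.
Triangular part P₁ = ½K_aγH² = 14510 at H/3 = 8.833 ft; rectangular part P₂ = K_a q H = 3849 at H/2 = 13.25 ft.
ȳ = (P₁·8.833 + P₂·13.25)/(P₁+P₂) = 9.759 ft.

9.76 ft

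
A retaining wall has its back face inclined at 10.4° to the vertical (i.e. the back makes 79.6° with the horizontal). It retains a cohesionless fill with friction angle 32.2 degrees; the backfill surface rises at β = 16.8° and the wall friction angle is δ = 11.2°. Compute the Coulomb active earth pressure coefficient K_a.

K_a = sin²(α+φ) / [sin²α · sin(α−δ) · (1 + √{sin(φ+δ)sin(φ−β) / (sin(α−δ)sin(α+β))})²].
With α = 79.6°, φ = 32.2°, δ = 11.2°, β = 16.8°: K_a = 0.4594.

0.459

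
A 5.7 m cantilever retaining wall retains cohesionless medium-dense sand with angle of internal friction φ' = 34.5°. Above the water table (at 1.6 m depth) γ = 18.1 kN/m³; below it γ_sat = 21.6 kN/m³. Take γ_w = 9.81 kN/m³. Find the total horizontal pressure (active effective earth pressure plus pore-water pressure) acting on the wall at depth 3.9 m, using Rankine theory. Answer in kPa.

K_a = (1 − sin φ)/(1 + sin φ) = 0.2768.
γ' = 21.6 − 9.81 = 11.79 kN/m³.
Effective vertical stress at 3.9 m: σ'_v = 18.1×1.6 + 11.79×2.30 = 56.08 kPa.
σ'_h = K_a σ'_v = 0.2768 × 56.08 = 15.52 kPa; u = γ_w × 2.30 = 22.56 kPa.
Total σ_h = 15.52 + 22.56 = 38.09 kPa.

38.1 kPa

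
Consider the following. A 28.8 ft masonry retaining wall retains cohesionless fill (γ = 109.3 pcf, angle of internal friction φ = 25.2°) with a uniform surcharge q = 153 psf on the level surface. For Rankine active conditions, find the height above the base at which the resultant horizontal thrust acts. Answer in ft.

10.0 ft

K_a = 0.4027.
Triangular part P₁ = ½K_aγH² = 18260 at H/3 = 9.600 ft; rectangular part P₂ = K_a q H = 1775 at H/2 = 14.40 ft.
ȳ = (P₁·9.600 + P₂·14.40)/(P₁+P₂) = 10.03 ft.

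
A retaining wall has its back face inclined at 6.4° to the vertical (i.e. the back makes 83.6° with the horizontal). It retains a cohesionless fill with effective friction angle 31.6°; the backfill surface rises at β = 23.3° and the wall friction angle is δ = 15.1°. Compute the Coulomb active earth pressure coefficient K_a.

K_a = sin²(α+φ) / [sin²α · sin(α−δ) · (1 + √{sin(φ+δ)sin(φ−β) / (sin(α−δ)sin(α+β))})²].
With α = 83.6°, φ = 31.6°, δ = 15.1°, β = 23.3°: K_a = 0.4936.

0.494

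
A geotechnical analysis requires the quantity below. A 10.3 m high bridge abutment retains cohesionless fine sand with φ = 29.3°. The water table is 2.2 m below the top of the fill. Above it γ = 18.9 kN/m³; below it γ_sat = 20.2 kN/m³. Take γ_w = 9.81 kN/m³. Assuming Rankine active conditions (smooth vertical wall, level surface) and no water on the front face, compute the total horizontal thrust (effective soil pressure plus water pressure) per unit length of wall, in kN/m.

570 kN/m

K_a = tan²(45° − φ/2) = 0.3428.
γ' = 20.2 − 9.81 = 10.39 kN/m³. Depth below WT = 8.1 m.
σ'_h at WT = K_a γ d_w = 14.26 kPa; at base = 14.26 + K_a γ' × 8.1 = 43.11 kPa.
P₁ (0–2.2 m) = ½×14.26×2.2 = 15.68. P₂ (2.2–10.3 m) = ½(14.26+43.11)×8.1 = 232.3.
P_w = ½ γ_w h₂² = 0.5×9.81×8.1² = 321.8. Total = 15.68+232.3+321.8 = 569.8 kN/m.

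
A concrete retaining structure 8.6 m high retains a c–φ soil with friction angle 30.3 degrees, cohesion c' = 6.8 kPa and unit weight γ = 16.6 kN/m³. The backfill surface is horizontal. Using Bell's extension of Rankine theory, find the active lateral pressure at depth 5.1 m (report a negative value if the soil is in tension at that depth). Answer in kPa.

K_a = (1 − sin φ)/(1 + sin φ) = 0.3293.
σ_a = K_a γ z − 2c√K_a = 0.3293×16.6×5.1 − 2×6.8×0.5739 = 20.08 kPa.

20.1 kPa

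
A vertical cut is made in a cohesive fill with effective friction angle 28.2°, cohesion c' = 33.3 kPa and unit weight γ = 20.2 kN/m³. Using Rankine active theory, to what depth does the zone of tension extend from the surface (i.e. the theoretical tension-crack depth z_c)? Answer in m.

K_a = tan²(45° − 28.2°/2) = 0.3582; √K_a = 0.5985.
The active pressure is zero where K_a γ z = 2c√K_a, so z_c = 2c/(γ√K_a) = 2×33.3/(20.2×0.5985) = 5.509 m.

5.51 m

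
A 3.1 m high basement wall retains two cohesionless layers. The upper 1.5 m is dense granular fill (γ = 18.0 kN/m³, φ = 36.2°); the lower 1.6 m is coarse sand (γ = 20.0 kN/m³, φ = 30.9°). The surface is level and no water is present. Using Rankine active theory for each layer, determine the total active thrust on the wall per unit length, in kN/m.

27.3 kN/m

K_a1 = tan²(45°−36.2°/2) = 0.2574; K_a2 = tan²(45°−30.9°/2) = 0.3214.
Layer 1: σ at base = K_a1 γ₁ h₁ = 6.949 kPa; P₁ = ½×6.949×1.5 = 5.212.
Layer 2: σ_v at top = γ₁h₁ = 27.00; σ_h top = K_a2×27.00 = 8.678; σ_h base = K_a2×(27.00+20.0×1.6) = 18.96.
P₂ = ½(8.678+18.96)×1.6 = 22.11. Total P_a = 5.212+22.11 = 27.32 kN/m.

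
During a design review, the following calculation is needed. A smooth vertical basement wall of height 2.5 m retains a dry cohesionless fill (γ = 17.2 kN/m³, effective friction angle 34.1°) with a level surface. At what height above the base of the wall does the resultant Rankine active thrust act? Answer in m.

K_a = 0.2815.
The pressure distribution is triangular, so the resultant acts at H/3 above the base = 2.5/3 = 0.8333 m.

0.833 m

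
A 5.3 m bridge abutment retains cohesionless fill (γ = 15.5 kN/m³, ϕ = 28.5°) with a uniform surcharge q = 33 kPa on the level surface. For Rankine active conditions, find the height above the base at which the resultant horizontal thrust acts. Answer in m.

K_a = 0.3540.
Triangular part P₁ = ½K_aγH² = 77.05 at H/3 = 1.767 m; rectangular part P₂ = K_a q H = 61.91 at H/2 = 2.650 m.
ȳ = (P₁·1.767 + P₂·2.650)/(P₁+P₂) = 2.160 m.

2.16 m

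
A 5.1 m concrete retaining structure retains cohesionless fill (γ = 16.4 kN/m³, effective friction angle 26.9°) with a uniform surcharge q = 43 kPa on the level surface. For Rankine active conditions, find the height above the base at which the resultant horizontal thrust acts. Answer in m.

K_a = 0.3770.
Triangular part P₁ = ½K_aγH² = 80.41 at H/3 = 1.700 m; rectangular part P₂ = K_a q H = 82.68 at H/2 = 2.550 m.
ȳ = (P₁·1.700 + P₂·2.550)/(P₁+P₂) = 2.131 m.

2.13 m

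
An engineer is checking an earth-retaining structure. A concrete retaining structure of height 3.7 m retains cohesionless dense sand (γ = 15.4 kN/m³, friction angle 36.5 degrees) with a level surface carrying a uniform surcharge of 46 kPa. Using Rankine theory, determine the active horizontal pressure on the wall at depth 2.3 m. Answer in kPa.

20.7 kPa

K_a = (1 − sin φ)/(1 + sin φ) = 0.2541.
σ_v = γz + q = 15.4 × 2.3 + 46 = 81.42 kPa.
σ_h = K_a σ_v = 0.2541 × 81.42 = 20.69 kPa.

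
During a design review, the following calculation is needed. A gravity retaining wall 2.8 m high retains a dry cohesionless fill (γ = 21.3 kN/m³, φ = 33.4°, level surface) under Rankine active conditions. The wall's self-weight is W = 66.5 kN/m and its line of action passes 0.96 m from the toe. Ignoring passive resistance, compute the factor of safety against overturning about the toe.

2.83

K_a = tan²(45° − 33.4°/2) = 0.2899.
P_a = ½K_aγH² = 0.5×0.2899×21.3×2.8² = 24.21 kN/m, acting at H/3 = 0.9333 m above the base.
Overturning moment M_o = P_a × H/3 = 24.21 × 0.9333 = 22.59.
Resisting moment M_r = W × 0.96 = 66.5 × 0.96 = 63.84.
FS_overturning = M_r/M_o = 63.84/22.59 = 2.826.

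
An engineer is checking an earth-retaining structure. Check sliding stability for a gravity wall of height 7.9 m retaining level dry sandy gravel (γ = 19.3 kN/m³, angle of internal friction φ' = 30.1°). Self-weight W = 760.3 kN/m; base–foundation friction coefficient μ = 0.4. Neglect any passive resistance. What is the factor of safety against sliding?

K_a = tan²(45° − 30.1°/2) = 0.3320.
P_a = ½K_aγH² = 0.5×0.3320×19.3×7.9² = 199.9 kN/m, acting at H/3 = 2.633 m above the base.
FS_sliding = μW / P_a = 0.4×760.3 / 199.9 = 1.521.

1.52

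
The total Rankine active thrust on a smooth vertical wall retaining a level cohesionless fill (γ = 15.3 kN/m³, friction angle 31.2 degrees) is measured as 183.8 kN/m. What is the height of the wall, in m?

8.70 m

K_a = 0.3175. P_a = ½ K_a γ H² ⇒ H = √(2P_a/(K_a γ)).
H = √(2×183.8/(0.3175×15.3)) = 8.699 m.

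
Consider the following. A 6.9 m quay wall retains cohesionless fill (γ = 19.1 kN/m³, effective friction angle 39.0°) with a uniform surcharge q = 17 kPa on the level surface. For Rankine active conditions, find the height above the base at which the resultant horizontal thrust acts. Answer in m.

K_a = 0.2275.
Triangular part P₁ = ½K_aγH² = 103.4 at H/3 = 2.300 m; rectangular part P₂ = K_a q H = 26.69 at H/2 = 3.450 m.
ȳ = (P₁·2.300 + P₂·3.450)/(P₁+P₂) = 2.536 m.

2.54 m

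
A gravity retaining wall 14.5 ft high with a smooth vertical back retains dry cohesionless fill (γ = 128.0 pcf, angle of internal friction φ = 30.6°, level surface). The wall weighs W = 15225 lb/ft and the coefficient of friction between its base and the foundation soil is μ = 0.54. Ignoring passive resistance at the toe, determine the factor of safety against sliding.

1.88

K_a = tan²(45° − 30.6°/2) = 0.3253.
P_a = ½K_aγH² = 0.5×0.3253×128.0×14.5² = 4378 lb/ft, acting at H/3 = 4.833 ft above the base.
FS_sliding = μW / P_a = 0.54×15225 / 4378 = 1.878.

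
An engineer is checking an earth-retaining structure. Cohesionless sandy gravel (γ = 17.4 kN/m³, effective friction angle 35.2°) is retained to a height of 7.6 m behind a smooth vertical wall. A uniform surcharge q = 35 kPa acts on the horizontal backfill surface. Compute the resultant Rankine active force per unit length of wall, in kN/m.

K_a = tan²(45° − φ/2) = 0.2687.
Soil triangle: ½ K_a γ H² = 0.5×0.2687×17.4×7.6² = 135.0 kN/m.
Surcharge rectangle: K_a q H = 0.2687×35×7.6 = 71.47 kN/m.
Total = 135.0 + 71.47 = 206.5 kN/m.

206 kN/m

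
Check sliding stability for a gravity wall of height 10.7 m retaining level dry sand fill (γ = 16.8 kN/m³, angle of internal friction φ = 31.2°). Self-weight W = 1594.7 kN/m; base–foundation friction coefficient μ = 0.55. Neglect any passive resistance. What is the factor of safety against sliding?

2.87

K_a = tan²(45° − 31.2°/2) = 0.3175.
P_a = ½K_aγH² = 0.5×0.3175×16.8×10.7² = 305.3 kN/m, acting at H/3 = 3.567 m above the base.
FS_sliding = μW / P_a = 0.55×1594.7 / 305.3 = 2.872.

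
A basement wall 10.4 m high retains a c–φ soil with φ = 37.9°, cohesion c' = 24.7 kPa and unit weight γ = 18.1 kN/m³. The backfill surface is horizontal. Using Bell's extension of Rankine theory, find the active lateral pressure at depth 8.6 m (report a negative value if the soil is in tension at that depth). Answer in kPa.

13.0 kPa

K_a = (1 − sin φ)/(1 + sin φ) = 0.2389.
σ_a = K_a γ z − 2c√K_a = 0.2389×18.1×8.6 − 2×24.7×0.4888 = 13.05 kPa.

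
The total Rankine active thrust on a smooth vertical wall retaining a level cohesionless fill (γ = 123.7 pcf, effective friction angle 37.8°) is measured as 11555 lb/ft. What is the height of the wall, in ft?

K_a = 0.2400. P_a = ½ K_a γ H² ⇒ H = √(2P_a/(K_a γ)).
H = √(2×11555/(0.2400×123.7)) = 27.90 ft.

27.9 ft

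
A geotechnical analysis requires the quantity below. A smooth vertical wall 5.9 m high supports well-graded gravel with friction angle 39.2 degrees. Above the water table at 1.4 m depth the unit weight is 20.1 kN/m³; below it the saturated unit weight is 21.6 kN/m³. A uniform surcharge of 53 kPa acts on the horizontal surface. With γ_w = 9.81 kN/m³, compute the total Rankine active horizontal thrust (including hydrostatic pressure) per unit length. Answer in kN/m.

230 kN/m

K_a = tan²(45° − φ/2) = 0.2255.
γ' = 21.6 − 9.81 = 11.79 kN/m³. h₂ = H − d_w = 4.5 m.
σ'_h: at surface K_a·q = 11.95; at WT K_a(q+γd_w) = 18.29; at base K_a(q+γd_w+γ'h₂) = 30.26 kPa.
P₁ = ½(11.95+18.29)×1.4 = 21.17; P₂ = ½(18.29+30.26)×4.5 = 109.2; P_w = ½γ_w h₂² = 99.33.
Total = 21.17+109.2+99.33 = 229.7 kN/m.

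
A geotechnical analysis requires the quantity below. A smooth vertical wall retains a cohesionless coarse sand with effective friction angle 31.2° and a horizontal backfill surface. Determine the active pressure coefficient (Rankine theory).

K_a = (1 − sin φ)/(1 + sin φ) = (1 − sin 31.2°)/(1 + sin 31.2°) = 0.3175.

0.317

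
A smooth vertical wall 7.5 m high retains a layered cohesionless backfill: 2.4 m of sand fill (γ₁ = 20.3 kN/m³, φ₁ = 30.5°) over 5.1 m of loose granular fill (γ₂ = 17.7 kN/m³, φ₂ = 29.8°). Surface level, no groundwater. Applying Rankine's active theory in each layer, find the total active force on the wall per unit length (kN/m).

K_a1 = tan²(45°−30.5°/2) = 0.3267; K_a2 = tan²(45°−29.8°/2) = 0.3360.
Layer 1: σ at base = K_a1 γ₁ h₁ = 15.92 kPa; P₁ = ½×15.92×2.4 = 19.10.
Layer 2: σ_v at top = γ₁h₁ = 48.72; σ_h top = K_a2×48.72 = 16.37; σ_h base = K_a2×(48.72+17.7×5.1) = 46.70.
P₂ = ½(16.37+46.70)×5.1 = 160.8. Total P_a = 19.10+160.8 = 179.9 kN/m.

180 kN/m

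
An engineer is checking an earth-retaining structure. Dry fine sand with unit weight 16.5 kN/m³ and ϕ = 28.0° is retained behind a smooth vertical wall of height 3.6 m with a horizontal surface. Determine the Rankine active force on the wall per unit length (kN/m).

38.6 kN/m

K_a = tan²(45° − φ/2) = 0.3610.
P_a = ½ K_a γ H² = 0.5 × 0.3610 × 16.5 × 3.6² = 38.60 kN/m.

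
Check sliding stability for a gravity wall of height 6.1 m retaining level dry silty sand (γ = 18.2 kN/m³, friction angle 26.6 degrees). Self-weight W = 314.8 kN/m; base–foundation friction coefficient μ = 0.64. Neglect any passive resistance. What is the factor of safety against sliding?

K_a = tan²(45° − 26.6°/2) = 0.3814.
P_a = ½K_aγH² = 0.5×0.3814×18.2×6.1² = 129.2 kN/m, acting at H/3 = 2.033 m above the base.
FS_sliding = μW / P_a = 0.64×314.8 / 129.2 = 1.560.

1.56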